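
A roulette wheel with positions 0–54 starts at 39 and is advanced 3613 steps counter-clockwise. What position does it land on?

1

3613 − 65·55 = 38, so 3613 ≡ 38 (mod 55).
(39 − 38) mod 55 = 1.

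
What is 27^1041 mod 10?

Powers of 7 mod 10 repeat with period 4: 7, 9, 3, 1.
1041 mod 4 = 1, so the last digit matches 7^1 = 7.

7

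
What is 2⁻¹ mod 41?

2·21 = 42 = 1·41 + 1, so 2⁻¹ ≡ 21 (mod 41).

21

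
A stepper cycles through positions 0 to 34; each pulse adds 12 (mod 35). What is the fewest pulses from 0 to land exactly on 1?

35 = 2·12 + 11
12 = 1·11 + 1
11 = 11·1 + 0
Back-substituting gives 12·3 ≡ 1 (mod 35).

3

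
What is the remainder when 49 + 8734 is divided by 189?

89

Dividing 8734 by 189 gives quotient 46 and remainder 40.
(49 + 40) mod 189 = 89.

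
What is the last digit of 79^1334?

The units digit of 79^n cycles with period 2: 9, 1, …
1334 mod 2 = 0, so the last digit matches 9^2 = 1.

1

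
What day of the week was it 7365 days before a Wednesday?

Tuesday

7365 − 1052·7 = 1, so 7365 ≡ 1 (mod 7).
Wednesday − 1 day → Tuesday.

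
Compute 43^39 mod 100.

Square-and-reduce mod 100: 43^1≡43, 43^2≡49, 43^4≡1, 43^8≡1, 43^16≡1, 43^32≡1.
Since 39 = 1 + 2 + 4 + 32 in binary, 43^39 ≡ 43·49·1·1 ≡ 7 (mod 100).

7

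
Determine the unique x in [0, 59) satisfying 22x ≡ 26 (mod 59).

28

The inverse of 22 mod 59 is 51 (since 22·51 = 1122 ≡ 1).
Multiplying both sides by 51: x ≡ 51·26 = 1326 ≡ 28 (mod 59).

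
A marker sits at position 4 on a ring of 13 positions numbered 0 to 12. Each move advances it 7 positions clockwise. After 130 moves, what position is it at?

130·7 = 910.
910 mod 13 = 0 (since 70·13 = 910).
(4 + 0) mod 13 = 4.

4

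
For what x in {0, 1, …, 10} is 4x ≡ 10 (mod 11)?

The inverse of 4 mod 11 is 3 (since 4·3 = 12 ≡ 1).
So x ≡ 3·10 = 30 ≡ 8 (mod 11).

8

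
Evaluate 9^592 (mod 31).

Square-and-reduce mod 31: 9^1≡9, 9^2≡19, 9^4≡20, 9^8≡28, 9^16≡9, 9^32≡19, 9^64≡20, 9^128≡28, 9^256≡9, 9^512≡19.
592 = 16 + 64 + 512, so 9^592 ≡ 9·20·19 ≡ 10 (mod 31).

10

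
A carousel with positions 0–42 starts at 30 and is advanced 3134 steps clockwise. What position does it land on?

25

Dividing 3134 by 43 gives quotient 72 and remainder 38.
(30 + 38) mod 43 = 25.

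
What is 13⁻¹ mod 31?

31 = 2·13 + 5
13 = 2·5 + 3
5 = 1·3 + 2
3 = 1·2 + 1
2 = 2·1 + 0
Back-substituting gives 13·12 ≡ 1 (mod 31).

12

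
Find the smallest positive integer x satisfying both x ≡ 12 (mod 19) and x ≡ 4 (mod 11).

202

x ≡ 4 (mod 11) gives x ∈ {4, 15, 26, 37, 48, 59, 70, 81, …}.
The first of these with x mod 19 = 12 is 202.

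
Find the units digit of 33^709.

3

Powers of 3 mod 10 repeat with period 4: 3, 9, 7, 1.
709 mod 4 = 1, so the last digit matches 3^1 = 3.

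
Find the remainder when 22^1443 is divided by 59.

Successive squares of 22 mod 59: 22^1≡22, 22^2≡12, 22^4≡26, 22^8≡27, 22^16≡21, 22^32≡28, 22^64≡17, 22^128≡53, 22^256≡36, 22^512≡57, 22^1024≡4.
1443 = 1 + 2 + 32 + 128 + 256 + 1024, so 22^1443 ≡ 22·12·28·53·36·4 ≡ 3 (mod 59).

3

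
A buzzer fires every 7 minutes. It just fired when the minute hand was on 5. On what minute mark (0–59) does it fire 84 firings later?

84·7 = 588.
Dividing 588 by 60 gives quotient 9 and remainder 48.
(5 + 48) mod 60 = 53.

53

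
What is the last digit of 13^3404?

The units digit of 13^n cycles with period 4: 3, 9, 7, 1, …
3404 mod 4 = 0, so the last digit matches 3^4 = 1.

1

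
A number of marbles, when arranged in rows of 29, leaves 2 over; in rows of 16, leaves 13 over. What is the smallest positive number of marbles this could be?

x ≡ 13 (mod 16) gives x ∈ {13, 29, 45, 61, 77, 93, 109, 125, …}.
The first of these with x mod 29 = 2 is 205.

205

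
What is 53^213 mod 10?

3

The units digit of 53^n cycles with period 4: 3, 9, 7, 1, …
213 leaves remainder 1 on division by 4, so 53^213 ends in 3.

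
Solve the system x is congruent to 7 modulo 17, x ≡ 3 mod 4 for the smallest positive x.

7

x ≡ 3 (mod 4) gives x ∈ {3, 7}.
The first of these with x mod 17 = 7 is 7.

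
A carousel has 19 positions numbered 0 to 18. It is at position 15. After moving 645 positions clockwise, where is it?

14

645 mod 19 = 18 (since 33·19 = 627).
(15 + 18) mod 19 = 14.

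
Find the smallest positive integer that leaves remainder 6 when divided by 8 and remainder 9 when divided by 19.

x ≡ 6 (mod 8) gives x ∈ {6, 14, 22, 30, 38, 46, 54, 62, …}.
The first of these with x mod 19 = 9 is 142.

142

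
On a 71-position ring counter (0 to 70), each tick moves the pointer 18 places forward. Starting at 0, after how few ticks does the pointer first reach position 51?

62

The inverse of 18 mod 71 is 4 (since 18·4 = 72 ≡ 1).
So x ≡ 4·51 = 204 ≡ 62 (mod 71).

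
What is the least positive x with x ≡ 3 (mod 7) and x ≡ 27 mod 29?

143

x ≡ 3 (mod 7) gives x ∈ {3, 10, 17, 24, 31, 38, 45, 52, …}.
The first of these with x mod 29 = 27 is 143.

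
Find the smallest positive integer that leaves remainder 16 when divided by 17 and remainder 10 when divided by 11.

Since 11·14 ≡ 1 (mod 17), take x = 10 + 11·((16−10)·14 mod 17) = 10 + 11·16 = 186.
Check: 186 mod 17 = 16, 186 mod 11 = 10.

186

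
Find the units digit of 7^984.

The units digit of 7^n cycles with period 4: 7, 9, 3, 1, …
984 leaves remainder 0 on division by 4, so 7^984 ends in 1.

1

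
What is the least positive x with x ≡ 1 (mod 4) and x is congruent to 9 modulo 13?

9

x ≡ 1 (mod 4) gives x ∈ {1, 5, 9}.
The first of these with x mod 13 = 9 is 9.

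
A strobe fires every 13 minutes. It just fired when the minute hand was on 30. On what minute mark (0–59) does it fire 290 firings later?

20

290·13 = 3770.
Dividing 3770 by 60 gives quotient 62 and remainder 50.
(30 + 50) mod 60 = 20.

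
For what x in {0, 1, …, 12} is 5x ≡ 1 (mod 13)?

8

The inverse of 5 mod 13 is 8 (since 5·8 = 40 ≡ 1).
So x ≡ 8·1 = 8 ≡ 8 (mod 13).
Check: 5·8 = 40 = 3·13 + 1.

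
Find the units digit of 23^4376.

The units digit of 23^n cycles with period 4: 3, 9, 7, 1, …
4376 mod 4 = 0, so the last digit matches 3^4 = 1.

1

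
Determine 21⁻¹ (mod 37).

30

21·30 = 630 = 17·37 + 1, so 21⁻¹ ≡ 30 (mod 37).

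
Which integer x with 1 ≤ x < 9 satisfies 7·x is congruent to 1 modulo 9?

4

7·4 = 28 = 3·9 + 1, so 7⁻¹ ≡ 4 (mod 9).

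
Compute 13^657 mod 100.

Square-and-reduce mod 100: 13^1≡13, 13^2≡69, 13^4≡61, 13^8≡21, 13^16≡41, 13^32≡81, 13^64≡61, 13^128≡21, 13^256≡41, 13^512≡81.
Since 657 = 1 + 16 + 128 + 512 in binary, 13^657 ≡ 13·41·21·81 ≡ 33 (mod 100).

33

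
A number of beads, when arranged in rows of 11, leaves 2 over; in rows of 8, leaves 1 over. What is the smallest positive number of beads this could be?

57

x ≡ 1 (mod 8) gives x ∈ {1, 9, 17, 25, 33, 41, 49, 57}.
The first of these with x mod 11 = 2 is 57.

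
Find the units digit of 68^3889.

8

Powers of 8 mod 10 repeat with period 4: 8, 4, 2, 6.
3889 leaves remainder 1 on division by 4, so 68^3889 ends in 8.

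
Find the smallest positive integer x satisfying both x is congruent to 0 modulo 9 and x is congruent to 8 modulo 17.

Since 17·8 ≡ 1 (mod 9), take x = 8 + 17·((0−8)·8 mod 9) = 8 + 17·8 = 144.
Check: 144 mod 9 = 0, 144 mod 17 = 8.

144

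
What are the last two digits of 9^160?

01

Square-and-reduce mod 100: 9^1≡9, 9^2≡81, 9^4≡61, 9^8≡21, 9^16≡41, 9^32≡81, 9^64≡61, 9^128≡21.
Since 160 = 32 + 128 in binary, 9^160 ≡ 81·21 ≡ 1 (mod 100).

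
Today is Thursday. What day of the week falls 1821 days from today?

1821 mod 7 = 1 (since 260·7 = 1820).
Thursday + 1 day → Friday.

Friday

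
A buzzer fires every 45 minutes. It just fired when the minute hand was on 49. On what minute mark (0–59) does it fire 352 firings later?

352·45 = 15840.
15840 − 264·60 = 0, so 15840 ≡ 0 (mod 60).
(49 + 0) mod 60 = 49.

49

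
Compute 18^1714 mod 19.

1

Successive squares of 18 mod 19: 18^1≡18, 18^2≡1, 18^4≡1, 18^8≡1, 18^16≡1, 18^32≡1, 18^64≡1, 18^128≡1, 18^256≡1, 18^512≡1, 18^1024≡1.
Since 1714 = 2 + 16 + 32 + 128 + 512 + 1024 in binary, 18^1714 ≡ 1·1·1·1·1·1 ≡ 1 (mod 19).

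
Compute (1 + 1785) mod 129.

109

1785 = 13·129 + 108, so 1785 mod 129 = 108.
(1 + 108) mod 129 = 109.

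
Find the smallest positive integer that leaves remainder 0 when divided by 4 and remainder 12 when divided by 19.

12

x ≡ 0 (mod 4) gives x ∈ {0, 4, 8, 12}.
The first of these with x mod 19 = 12 is 12.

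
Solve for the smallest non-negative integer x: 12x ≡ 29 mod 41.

40

12⁻¹ ≡ 24 (mod 41) because 12·24 = 288 = 7·41 + 1.
Multiplying both sides by 24: x ≡ 24·29 = 696 ≡ 40 (mod 41).
Check: 12·40 = 480 = 11·41 + 29.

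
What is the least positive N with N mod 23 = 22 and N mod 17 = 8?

Since 17·19 ≡ 1 (mod 23), take x = 8 + 17·((22−8)·19 mod 23) = 8 + 17·13 = 229.
Check: 229 mod 23 = 22, 229 mod 17 = 8.

229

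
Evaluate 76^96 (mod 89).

By repeated squaring mod 89: 76^1≡76, 76^2≡80, 76^4≡81, 76^8≡64, 76^16≡2, 76^32≡4, 76^64≡16.
Since 96 = 32 + 64 in binary, 76^96 ≡ 4·16 ≡ 64 (mod 89).

64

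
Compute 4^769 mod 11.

3

Square-and-reduce mod 11: 4^1≡4, 4^2≡5, 4^4≡3, 4^8≡9, 4^16≡4, 4^32≡5, 4^64≡3, 4^128≡9, 4^256≡4, 4^512≡5.
769 = 1 + 256 + 512, so 4^769 ≡ 4·4·5 ≡ 3 (mod 11).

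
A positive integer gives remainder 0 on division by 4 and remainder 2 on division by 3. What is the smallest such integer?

x ≡ 2 (mod 3) gives x ∈ {2, 5, 8}.
The first of these with x mod 4 = 0 is 8.

8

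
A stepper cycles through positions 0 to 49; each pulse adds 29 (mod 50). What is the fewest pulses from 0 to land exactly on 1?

19

29·19 = 551 = 11·50 + 1, so 29⁻¹ ≡ 19 (mod 50).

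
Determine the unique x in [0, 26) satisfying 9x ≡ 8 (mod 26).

24

The inverse of 9 mod 26 is 3 (since 9·3 = 27 ≡ 1).
Multiplying both sides by 3: x ≡ 3·8 = 24 ≡ 24 (mod 26).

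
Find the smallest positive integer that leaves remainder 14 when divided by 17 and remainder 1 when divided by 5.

31

x ≡ 1 (mod 5) gives x ∈ {1, 6, 11, 16, 21, 26, 31}.
The first of these with x mod 17 = 14 is 31.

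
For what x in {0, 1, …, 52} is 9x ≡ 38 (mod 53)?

9⁻¹ ≡ 6 (mod 53) because 9·6 = 54 = 1·53 + 1.
Multiplying both sides by 6: x ≡ 6·38 = 228 ≡ 16 (mod 53).

16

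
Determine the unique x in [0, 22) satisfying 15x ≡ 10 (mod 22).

8

15⁻¹ ≡ 3 (mod 22) because 15·3 = 45 = 2·22 + 1.
Multiplying both sides by 3: x ≡ 3·10 = 30 ≡ 8 (mod 22).
Check: 15·8 = 120 = 5·22 + 10.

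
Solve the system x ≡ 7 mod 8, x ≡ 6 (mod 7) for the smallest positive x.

x ≡ 6 (mod 7) gives x ∈ {6, 13, 20, 27, 34, 41, 48, 55}.
The first of these with x mod 8 = 7 is 55.

55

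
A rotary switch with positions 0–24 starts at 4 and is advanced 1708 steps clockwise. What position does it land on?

1708 = 68·25 + 8, so 1708 mod 25 = 8.
(4 + 8) mod 25 = 12.

12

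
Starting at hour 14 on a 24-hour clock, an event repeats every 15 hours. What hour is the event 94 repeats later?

94·15 = 1410.
1410 = 58·24 + 18, so 1410 mod 24 = 18.
(14 + 18) mod 24 = 8.

8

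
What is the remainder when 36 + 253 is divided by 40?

9

253 = 6·40 + 13, so 253 mod 40 = 13.
(36 + 13) mod 40 = 9.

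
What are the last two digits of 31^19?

71

By repeated squaring mod 100: 31^1≡31, 31^2≡61, 31^4≡21, 31^8≡41, 31^16≡81.
Since 19 = 1 + 2 + 16 in binary, 31^19 ≡ 31·61·81 ≡ 71 (mod 100).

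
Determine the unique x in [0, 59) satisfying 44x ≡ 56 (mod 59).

44⁻¹ ≡ 55 (mod 59) because 44·55 = 2420 = 41·59 + 1.
Multiplying both sides by 55: x ≡ 55·56 = 3080 ≡ 12 (mod 59).
Check: 44·12 = 528 = 8·59 + 56.

12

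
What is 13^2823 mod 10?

7

Powers of 3 mod 10 repeat with period 4: 3, 9, 7, 1.
2823 mod 4 = 3, so the last digit matches 3^3 = 7.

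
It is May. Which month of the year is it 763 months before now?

October

763 mod 12 = 7 (since 63·12 = 756).
May − 7 months → October.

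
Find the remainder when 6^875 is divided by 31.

By repeated squaring mod 31: 6^1≡6, 6^2≡5, 6^4≡25, 6^8≡5, 6^16≡25, 6^32≡5, 6^64≡25, 6^128≡5, 6^256≡25, 6^512≡5.
875 = 1 + 2 + 8 + 32 + 64 + 256 + 512, so 6^875 ≡ 6·5·5·5·25·25·5 ≡ 26 (mod 31).

26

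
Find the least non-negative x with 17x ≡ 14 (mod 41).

37

17⁻¹ ≡ 29 (mod 41) because 17·29 = 493 = 12·41 + 1.
Multiplying both sides by 29: x ≡ 29·14 = 406 ≡ 37 (mod 41).
Check: 17·37 = 629 = 15·41 + 14.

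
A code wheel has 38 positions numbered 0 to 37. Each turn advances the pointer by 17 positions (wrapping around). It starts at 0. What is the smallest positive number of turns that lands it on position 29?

The inverse of 17 mod 38 is 9 (since 17·9 = 153 ≡ 1).
So x ≡ 9·29 = 261 ≡ 33 (mod 38).
Check: 17·33 = 561 = 14·38 + 29.

33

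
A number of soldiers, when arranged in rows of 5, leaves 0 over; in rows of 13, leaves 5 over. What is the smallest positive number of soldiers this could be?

Since 13·2 ≡ 1 (mod 5), take x = 5 + 13·((0−5)·2 mod 5) = 5 + 13·0 = 5.
Check: 5 mod 5 = 0, 5 mod 13 = 5.

5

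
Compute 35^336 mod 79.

By repeated squaring mod 79: 35^1≡35, 35^2≡40, 35^4≡20, 35^8≡5, 35^16≡25, 35^32≡72, 35^64≡49, 35^128≡31, 35^256≡13.
Since 336 = 16 + 64 + 256 in binary, 35^336 ≡ 25·49·13 ≡ 46 (mod 79).

46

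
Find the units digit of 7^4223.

Powers of 7 mod 10 repeat with period 4: 7, 9, 3, 1.
4223 mod 4 = 3, so the last digit matches 7^3 = 3.

3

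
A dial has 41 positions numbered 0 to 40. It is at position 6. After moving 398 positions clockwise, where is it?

Dividing 398 by 41 gives quotient 9 and remainder 29.
(6 + 29) mod 41 = 35.

35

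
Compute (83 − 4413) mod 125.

45

4413 = 35·125 + 38, so 4413 mod 125 = 38.
(83 − 38) mod 125 = 45.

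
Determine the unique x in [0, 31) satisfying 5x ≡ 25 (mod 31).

5

5⁻¹ ≡ 25 (mod 31) because 5·25 = 125 = 4·31 + 1.
So x ≡ 25·25 = 625 ≡ 5 (mod 31).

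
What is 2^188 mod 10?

6

Last digits of 2^n: 2, 4, 8, 6 (period 4).
188 mod 4 = 0, so the last digit matches 2^4 = 6.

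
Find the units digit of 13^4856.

1

Powers of 3 mod 10 repeat with period 4: 3, 9, 7, 1.
4856 mod 4 = 0, so the last digit matches 3^4 = 1.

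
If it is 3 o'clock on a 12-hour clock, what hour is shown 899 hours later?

2

Dividing 899 by 12 gives quotient 74 and remainder 11.
3 + 11 → 2 on a 12-hour dial.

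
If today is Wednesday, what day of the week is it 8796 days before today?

Saturday

Dividing 8796 by 7 gives quotient 1256 and remainder 4.
Wednesday − 4 days → Saturday.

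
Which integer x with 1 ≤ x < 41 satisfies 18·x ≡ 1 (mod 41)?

41 = 2·18 + 5
18 = 3·5 + 3
5 = 1·3 + 2
3 = 1·2 + 1
2 = 2·1 + 0
Back-substituting gives 18·16 ≡ 1 (mod 41).

16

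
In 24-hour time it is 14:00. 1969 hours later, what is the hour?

15

1969 − 82·24 = 1, so 1969 ≡ 1 (mod 24).
(14 + 1) mod 24 = 15.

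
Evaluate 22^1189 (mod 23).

Square-and-reduce mod 23: 22^1≡22, 22^2≡1, 22^4≡1, 22^8≡1, 22^16≡1, 22^32≡1, 22^64≡1, 22^128≡1, 22^256≡1, 22^512≡1, 22^1024≡1.
1189 = 1 + 4 + 32 + 128 + 1024, so 22^1189 ≡ 22·1·1·1·1 ≡ 22 (mod 23).

22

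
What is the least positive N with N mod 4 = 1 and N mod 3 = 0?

9

Since 3·3 ≡ 1 (mod 4), take x = 0 + 3·((1−0)·3 mod 4) = 0 + 3·3 = 9.
Check: 9 mod 4 = 1, 9 mod 3 = 0.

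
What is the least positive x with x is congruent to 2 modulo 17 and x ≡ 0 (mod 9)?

Since 9·2 ≡ 1 (mod 17), take x = 0 + 9·((2−0)·2 mod 17) = 0 + 9·4 = 36.
Check: 36 mod 17 = 2, 36 mod 9 = 0.

36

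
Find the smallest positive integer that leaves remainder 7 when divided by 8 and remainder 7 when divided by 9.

7

Since 9·1 ≡ 1 (mod 8), take x = 7 + 9·((7−7)·1 mod 8) = 7 + 9·0 = 7.
Check: 7 mod 8 = 7, 7 mod 9 = 7.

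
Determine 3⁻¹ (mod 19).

13

19 = 6·3 + 1
3 = 3·1 + 0
Back-substituting gives 3·13 ≡ 1 (mod 19).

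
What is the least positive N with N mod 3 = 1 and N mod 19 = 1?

Since 19·1 ≡ 1 (mod 3), take x = 1 + 19·((1−1)·1 mod 3) = 1 + 19·0 = 1.
Check: 1 mod 3 = 1, 1 mod 19 = 1.

1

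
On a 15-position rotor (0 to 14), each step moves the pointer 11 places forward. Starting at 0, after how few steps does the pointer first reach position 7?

11⁻¹ ≡ 11 (mod 15) because 11·11 = 121 = 8·15 + 1.
Multiplying both sides by 11: x ≡ 11·7 = 77 ≡ 2 (mod 15).
Check: 11·2 = 22 = 1·15 + 7.

2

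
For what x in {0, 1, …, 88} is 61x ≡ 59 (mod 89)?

The inverse of 61 mod 89 is 54 (since 61·54 = 3294 ≡ 1).
Multiplying both sides by 54: x ≡ 54·59 = 3186 ≡ 71 (mod 89).

71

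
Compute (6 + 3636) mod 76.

3636 − 47·76 = 64, so 3636 ≡ 64 (mod 76).
(6 + 64) mod 76 = 70.

70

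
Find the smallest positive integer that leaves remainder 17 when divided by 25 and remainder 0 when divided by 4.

x ≡ 0 (mod 4) gives x ∈ {0, 4, 8, 12, 16, 20, 24, 28, …}.
The first of these with x mod 25 = 17 is 92.

92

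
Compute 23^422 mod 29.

Square-and-reduce mod 29: 23^1≡23, 23^2≡7, 23^4≡20, 23^8≡23, 23^16≡7, 23^32≡20, 23^64≡23, 23^128≡7, 23^256≡20.
Since 422 = 2 + 4 + 32 + 128 + 256 in binary, 23^422 ≡ 7·20·20·7·20 ≡ 7 (mod 29).

7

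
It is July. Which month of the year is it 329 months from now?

329 mod 12 = 5 (since 27·12 = 324).
July + 5 months → December.

December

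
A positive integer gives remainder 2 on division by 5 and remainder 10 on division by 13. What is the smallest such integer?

x ≡ 2 (mod 5) gives x ∈ {2, 7, 12, 17, 22, 27, 32, 37, …}.
The first of these with x mod 13 = 10 is 62.

62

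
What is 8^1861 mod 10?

The units digit of 8^n cycles with period 4: 8, 4, 2, 6, …
1861 leaves remainder 1 on division by 4, so 8^1861 ends in 8.

8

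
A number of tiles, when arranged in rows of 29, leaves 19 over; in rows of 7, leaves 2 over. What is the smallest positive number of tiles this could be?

x ≡ 2 (mod 7) gives x ∈ {2, 9, 16, 23, 30, 37, 44, 51, …}.
The first of these with x mod 29 = 19 is 135.

135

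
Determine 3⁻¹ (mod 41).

14

41 = 13·3 + 2
3 = 1·2 + 1
2 = 2·1 + 0
Back-substituting gives 3·14 ≡ 1 (mod 41).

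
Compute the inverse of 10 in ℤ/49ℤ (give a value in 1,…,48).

49 = 4·10 + 9
10 = 1·9 + 1
9 = 9·1 + 0
Back-substituting gives 10·5 ≡ 1 (mod 49).

5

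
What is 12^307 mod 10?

The units digit of 12^n cycles with period 4: 2, 4, 8, 6, …
307 mod 4 = 3, so the last digit matches 2^3 = 8.

8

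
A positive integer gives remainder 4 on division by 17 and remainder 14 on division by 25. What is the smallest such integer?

x ≡ 4 (mod 17) gives x ∈ {4, 21, 38, 55, 72, 89}.
The first of these with x mod 25 = 14 is 89.

89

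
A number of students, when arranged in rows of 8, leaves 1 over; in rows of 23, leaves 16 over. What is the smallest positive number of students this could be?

177

Since 23·7 ≡ 1 (mod 8), take x = 16 + 23·((1−16)·7 mod 8) = 16 + 23·7 = 177.
Check: 177 mod 8 = 1, 177 mod 23 = 16.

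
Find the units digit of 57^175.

Powers of 7 mod 10 repeat with period 4: 7, 9, 3, 1.
175 mod 4 = 3, so the last digit matches 7^3 = 3.

3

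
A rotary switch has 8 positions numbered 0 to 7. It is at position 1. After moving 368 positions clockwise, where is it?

368 mod 8 = 0 (since 46·8 = 368).
(1 + 0) mod 8 = 1.

1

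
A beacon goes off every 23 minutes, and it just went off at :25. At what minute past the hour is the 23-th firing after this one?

23·23 = 529.
Dividing 529 by 60 gives quotient 8 and remainder 49.
(25 + 49) mod 60 = 14.

14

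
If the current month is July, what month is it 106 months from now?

May

106 mod 12 = 10 (since 8·12 = 96).
July + 10 months → May.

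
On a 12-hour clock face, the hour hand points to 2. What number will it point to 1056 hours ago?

1056 − 88·12 = 0, so 1056 ≡ 0 (mod 12).
2 − 0 → 2 on a 12-hour dial.

2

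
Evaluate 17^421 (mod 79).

69

Successive squares of 17 mod 79: 17^1≡17, 17^2≡52, 17^4≡18, 17^8≡8, 17^16≡64, 17^32≡67, 17^64≡65, 17^128≡38, 17^256≡22.
Since 421 = 1 + 4 + 32 + 128 + 256 in binary, 17^421 ≡ 17·18·67·38·22 ≡ 69 (mod 79).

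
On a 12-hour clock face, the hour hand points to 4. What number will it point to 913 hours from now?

913 = 76·12 + 1, so 913 mod 12 = 1.
4 + 1 → 5 on a 12-hour dial.

5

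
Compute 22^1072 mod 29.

7

By repeated squaring mod 29: 22^1≡22, 22^2≡20, 22^4≡23, 22^8≡7, 22^16≡20, 22^32≡23, 22^64≡7, 22^128≡20, 22^256≡23, 22^512≡7, 22^1024≡20.
1072 = 16 + 32 + 1024, so 22^1072 ≡ 20·23·20 ≡ 7 (mod 29).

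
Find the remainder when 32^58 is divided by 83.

By repeated squaring mod 83: 32^1≡32, 32^2≡28, 32^4≡37, 32^8≡41, 32^16≡21, 32^32≡26.
58 = 2 + 8 + 16 + 32, so 32^58 ≡ 28·41·21·26 ≡ 75 (mod 83).

75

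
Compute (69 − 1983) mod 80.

1983 mod 80 = 63 (since 24·80 = 1920).
(69 − 63) mod 80 = 6.

6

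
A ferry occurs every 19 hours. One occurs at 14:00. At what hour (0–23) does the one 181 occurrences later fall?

21

181·19 = 3439.
Dividing 3439 by 24 gives quotient 143 and remainder 7.
(14 + 7) mod 24 = 21.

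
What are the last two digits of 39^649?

59

By repeated squaring mod 100: 39^1≡39, 39^2≡21, 39^4≡41, 39^8≡81, 39^16≡61, 39^32≡21, 39^64≡41, 39^128≡81, 39^256≡61, 39^512≡21.
Since 649 = 1 + 8 + 128 + 512 in binary, 39^649 ≡ 39·81·81·21 ≡ 59 (mod 100).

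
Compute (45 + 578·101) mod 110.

578·101 = 58378.
58378 = 530·110 + 78, so 58378 mod 110 = 78.
(45 + 78) mod 110 = 13.

13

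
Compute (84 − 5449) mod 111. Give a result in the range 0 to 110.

5449 mod 111 = 10 (since 49·111 = 5439).
(84 − 10) mod 111 = 74.

74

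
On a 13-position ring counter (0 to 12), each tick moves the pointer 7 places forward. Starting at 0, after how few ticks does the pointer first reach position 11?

9

7⁻¹ ≡ 2 (mod 13) because 7·2 = 14 = 1·13 + 1.
Multiplying both sides by 2: x ≡ 2·11 = 22 ≡ 9 (mod 13).
Check: 7·9 = 63 = 4·13 + 11.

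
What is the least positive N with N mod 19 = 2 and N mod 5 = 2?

x ≡ 2 (mod 5) gives x ∈ {2}.
The first of these with x mod 19 = 2 is 2.

2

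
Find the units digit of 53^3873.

3

Powers of 3 mod 10 repeat with period 4: 3, 9, 7, 1.
3873 leaves remainder 1 on division by 4, so 53^3873 ends in 3.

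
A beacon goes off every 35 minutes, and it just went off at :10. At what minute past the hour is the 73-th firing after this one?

73·35 = 2555.
2555 = 42·60 + 35, so 2555 mod 60 = 35.
(10 + 35) mod 60 = 45.

45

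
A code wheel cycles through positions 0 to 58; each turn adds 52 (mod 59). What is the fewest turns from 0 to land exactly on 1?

42

52·42 = 2184 = 37·59 + 1, so 52⁻¹ ≡ 42 (mod 59).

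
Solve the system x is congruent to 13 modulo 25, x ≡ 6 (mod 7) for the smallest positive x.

13

Since 7·18 ≡ 1 (mod 25), take x = 6 + 7·((13−6)·18 mod 25) = 6 + 7·1 = 13.
Check: 13 mod 25 = 13, 13 mod 7 = 6.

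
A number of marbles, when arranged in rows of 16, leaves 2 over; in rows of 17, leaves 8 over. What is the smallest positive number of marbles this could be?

178

x ≡ 2 (mod 16) gives x ∈ {2, 18, 34, 50, 66, 82, 98, 114, …}.
The first of these with x mod 17 = 8 is 178.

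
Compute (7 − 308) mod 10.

308 = 30·10 + 8, so 308 mod 10 = 8.
(7 − 8) mod 10 = 9.

9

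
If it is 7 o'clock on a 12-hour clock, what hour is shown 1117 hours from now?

1117 − 93·12 = 1, so 1117 ≡ 1 (mod 12).
7 + 1 → 8 on a 12-hour dial.

8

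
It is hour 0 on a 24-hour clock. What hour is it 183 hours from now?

183 mod 24 = 15 (since 7·24 = 168).
(0 + 15) mod 24 = 15.

15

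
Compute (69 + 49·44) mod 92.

49·44 = 2156.
2156 mod 92 = 40 (since 23·92 = 2116).
(69 + 40) mod 92 = 17.

17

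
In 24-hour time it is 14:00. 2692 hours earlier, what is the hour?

2692 mod 24 = 4 (since 112·24 = 2688).
(14 − 4) mod 24 = 10.

10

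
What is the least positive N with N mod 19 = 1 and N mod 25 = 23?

Since 25·16 ≡ 1 (mod 19), take x = 23 + 25·((1−23)·16 mod 19) = 23 + 25·9 = 248.
Check: 248 mod 19 = 1, 248 mod 25 = 23.

248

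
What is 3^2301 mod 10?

3

Powers of 3 mod 10 repeat with period 4: 3, 9, 7, 1.
2301 mod 4 = 1, so the last digit matches 3^1 = 3.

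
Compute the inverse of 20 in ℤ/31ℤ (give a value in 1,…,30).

14

20·14 = 280 = 9·31 + 1, so 20⁻¹ ≡ 14 (mod 31).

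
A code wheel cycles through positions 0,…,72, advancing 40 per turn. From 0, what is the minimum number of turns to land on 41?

The inverse of 40 mod 73 is 42 (since 40·42 = 1680 ≡ 1).
So x ≡ 42·41 = 1722 ≡ 43 (mod 73).

43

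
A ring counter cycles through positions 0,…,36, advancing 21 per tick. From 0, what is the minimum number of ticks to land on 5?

21⁻¹ ≡ 30 (mod 37) because 21·30 = 630 = 17·37 + 1.
So x ≡ 30·5 = 150 ≡ 2 (mod 37).

2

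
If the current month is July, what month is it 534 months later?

January

534 mod 12 = 6 (since 44·12 = 528).
July + 6 months → January.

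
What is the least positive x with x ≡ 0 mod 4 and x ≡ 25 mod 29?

x ≡ 0 (mod 4) gives x ∈ {0, 4, 8, 12, 16, 20, 24, 28, …}.
The first of these with x mod 29 = 25 is 112.

112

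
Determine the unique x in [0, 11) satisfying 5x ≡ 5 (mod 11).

5⁻¹ ≡ 9 (mod 11) because 5·9 = 45 = 4·11 + 1.
So x ≡ 9·5 = 45 ≡ 1 (mod 11).

1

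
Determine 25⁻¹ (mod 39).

25

25·25 = 625 = 16·39 + 1, so 25⁻¹ ≡ 25 (mod 39).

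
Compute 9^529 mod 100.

By repeated squaring mod 100: 9^1≡9, 9^2≡81, 9^4≡61, 9^8≡21, 9^16≡41, 9^32≡81, 9^64≡61, 9^128≡21, 9^256≡41, 9^512≡81.
529 = 1 + 16 + 512, so 9^529 ≡ 9·41·81 ≡ 89 (mod 100).

89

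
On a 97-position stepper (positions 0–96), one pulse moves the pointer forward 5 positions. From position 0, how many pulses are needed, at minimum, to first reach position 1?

39

97 = 19·5 + 2
5 = 2·2 + 1
2 = 2·1 + 0
Back-substituting gives 5·39 ≡ 1 (mod 97).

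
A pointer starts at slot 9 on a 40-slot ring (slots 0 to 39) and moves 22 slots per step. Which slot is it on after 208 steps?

25

208·22 = 4576.
4576 mod 40 = 16 (since 114·40 = 4560).
(9 + 16) mod 40 = 25.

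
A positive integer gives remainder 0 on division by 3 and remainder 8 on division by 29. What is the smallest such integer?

x ≡ 0 (mod 3) gives x ∈ {0, 3, 6, 9, 12, 15, 18, 21, …}.
The first of these with x mod 29 = 8 is 66.

66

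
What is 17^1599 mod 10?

Last digits of 7^n: 7, 9, 3, 1 (period 4).
1599 leaves remainder 3 on division by 4, so 17^1599 ends in 3.

3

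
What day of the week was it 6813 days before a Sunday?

6813 mod 7 = 2 (since 973·7 = 6811).
Sunday − 2 days → Friday.

Friday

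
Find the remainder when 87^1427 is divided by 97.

84

Successive squares of 87 mod 97: 87^1≡87, 87^2≡3, 87^4≡9, 87^8≡81, 87^16≡62, 87^32≡61, 87^64≡35, 87^128≡61, 87^256≡35, 87^512≡61, 87^1024≡35.
Since 1427 = 1 + 2 + 16 + 128 + 256 + 1024 in binary, 87^1427 ≡ 87·3·62·61·35·35 ≡ 84 (mod 97).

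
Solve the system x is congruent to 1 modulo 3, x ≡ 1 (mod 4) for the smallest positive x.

x ≡ 1 (mod 3) gives x ∈ {1}.
The first of these with x mod 4 = 1 is 1.

1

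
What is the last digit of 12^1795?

8

The units digit of 12^n cycles with period 4: 2, 4, 8, 6, …
1795 mod 4 = 3, so the last digit matches 2^3 = 8.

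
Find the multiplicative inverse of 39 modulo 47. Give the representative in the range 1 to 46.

39·41 = 1599 = 34·47 + 1, so 39⁻¹ ≡ 41 (mod 47).

41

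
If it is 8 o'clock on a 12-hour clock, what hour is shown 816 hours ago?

816 − 68·12 = 0, so 816 ≡ 0 (mod 12).
8 − 0 → 8 on a 12-hour dial.

8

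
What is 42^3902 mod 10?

Powers of 2 mod 10 repeat with period 4: 2, 4, 8, 6.
3902 mod 4 = 2, so the last digit matches 2^2 = 4.

4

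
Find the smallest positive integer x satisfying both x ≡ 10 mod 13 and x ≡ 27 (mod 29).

x ≡ 10 (mod 13) gives x ∈ {10, 23, 36, 49, 62, 75, 88, 101, …}.
The first of these with x mod 29 = 27 is 114.

114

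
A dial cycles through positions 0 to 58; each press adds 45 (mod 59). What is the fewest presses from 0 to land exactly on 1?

45·21 = 945 = 16·59 + 1, so 45⁻¹ ≡ 21 (mod 59).

21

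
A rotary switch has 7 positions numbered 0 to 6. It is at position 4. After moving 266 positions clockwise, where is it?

266 − 38·7 = 0, so 266 ≡ 0 (mod 7).
(4 + 0) mod 7 = 4.

4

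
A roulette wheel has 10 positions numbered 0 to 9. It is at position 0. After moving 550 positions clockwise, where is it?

0

550 − 55·10 = 0, so 550 ≡ 0 (mod 10).
(0 + 0) mod 10 = 0.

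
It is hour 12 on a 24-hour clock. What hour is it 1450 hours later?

Dividing 1450 by 24 gives quotient 60 and remainder 10.
(12 + 10) mod 24 = 22.

22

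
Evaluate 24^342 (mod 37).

Successive squares of 24 mod 37: 24^1≡24, 24^2≡21, 24^4≡34, 24^8≡9, 24^16≡7, 24^32≡12, 24^64≡33, 24^128≡16, 24^256≡34.
342 = 2 + 4 + 16 + 64 + 256, so 24^342 ≡ 21·34·7·33·34 ≡ 36 (mod 37).

36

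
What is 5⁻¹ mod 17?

7

5·7 = 35 = 2·17 + 1, so 5⁻¹ ≡ 7 (mod 17).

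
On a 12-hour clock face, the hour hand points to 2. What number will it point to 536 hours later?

Dividing 536 by 12 gives quotient 44 and remainder 8.
2 + 8 → 10 on a 12-hour dial.

10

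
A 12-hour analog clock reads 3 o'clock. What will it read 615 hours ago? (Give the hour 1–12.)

12

615 − 51·12 = 3, so 615 ≡ 3 (mod 12).
3 − 3 → 12 on a 12-hour dial.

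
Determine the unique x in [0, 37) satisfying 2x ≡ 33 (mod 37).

35

2⁻¹ ≡ 19 (mod 37) because 2·19 = 38 = 1·37 + 1.
So x ≡ 19·33 = 627 ≡ 35 (mod 37).
Check: 2·35 = 70 = 1·37 + 33.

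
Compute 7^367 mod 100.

Square-and-reduce mod 100: 7^1≡7, 7^2≡49, 7^4≡1, 7^8≡1, 7^16≡1, 7^32≡1, 7^64≡1, 7^128≡1, 7^256≡1.
Since 367 = 1 + 2 + 4 + 8 + 32 + 64 + 256 in binary, 7^367 ≡ 7·49·1·1·1·1·1 ≡ 43 (mod 100).

43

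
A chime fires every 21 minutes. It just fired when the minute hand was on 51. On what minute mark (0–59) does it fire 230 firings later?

230·21 = 4830.
4830 = 80·60 + 30, so 4830 mod 60 = 30.
(51 + 30) mod 60 = 21.

21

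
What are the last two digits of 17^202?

Square-and-reduce mod 100: 17^1≡17, 17^2≡89, 17^4≡21, 17^8≡41, 17^16≡81, 17^32≡61, 17^64≡21, 17^128≡41.
202 = 2 + 8 + 64 + 128, so 17^202 ≡ 89·41·21·41 ≡ 89 (mod 100).

89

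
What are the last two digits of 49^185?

Square-and-reduce mod 100: 49^1≡49, 49^2≡1, 49^4≡1, 49^8≡1, 49^16≡1, 49^32≡1, 49^64≡1, 49^128≡1.
Since 185 = 1 + 8 + 16 + 32 + 128 in binary, 49^185 ≡ 49·1·1·1·1 ≡ 49 (mod 100).

49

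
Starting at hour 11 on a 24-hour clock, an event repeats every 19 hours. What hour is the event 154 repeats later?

9

154·19 = 2926.
2926 − 121·24 = 22, so 2926 ≡ 22 (mod 24).
(11 + 22) mod 24 = 9.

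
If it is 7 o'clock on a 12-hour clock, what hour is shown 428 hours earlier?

Dividing 428 by 12 gives quotient 35 and remainder 8.
7 − 8 → 11 on a 12-hour dial.

11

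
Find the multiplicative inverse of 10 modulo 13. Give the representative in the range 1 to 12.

4

13 = 1·10 + 3
10 = 3·3 + 1
3 = 3·1 + 0
Back-substituting gives 10·4 ≡ 1 (mod 13).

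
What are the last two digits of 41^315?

By repeated squaring mod 100: 41^1≡41, 41^2≡81, 41^4≡61, 41^8≡21, 41^16≡41, 41^32≡81, 41^64≡61, 41^128≡21, 41^256≡41.
315 = 1 + 2 + 8 + 16 + 32 + 256, so 41^315 ≡ 41·81·21·41·81·41 ≡ 1 (mod 100).

01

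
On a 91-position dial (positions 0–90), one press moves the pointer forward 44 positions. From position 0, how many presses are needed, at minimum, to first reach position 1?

60

44·60 = 2640 = 29·91 + 1, so 44⁻¹ ≡ 60 (mod 91).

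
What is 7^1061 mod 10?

Powers of 7 mod 10 repeat with period 4: 7, 9, 3, 1.
1061 leaves remainder 1 on division by 4, so 7^1061 ends in 7.

7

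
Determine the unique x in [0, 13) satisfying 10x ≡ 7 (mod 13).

The inverse of 10 mod 13 is 4 (since 10·4 = 40 ≡ 1).
So x ≡ 4·7 = 28 ≡ 2 (mod 13).

2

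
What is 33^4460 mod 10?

1

The units digit of 33^n cycles with period 4: 3, 9, 7, 1, …
4460 leaves remainder 0 on division by 4, so 33^4460 ends in 1.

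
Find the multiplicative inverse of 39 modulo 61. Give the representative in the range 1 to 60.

61 = 1·39 + 22
39 = 1·22 + 17
22 = 1·17 + 5
17 = 3·5 + 2
5 = 2·2 + 1
2 = 2·1 + 0
Back-substituting gives 39·36 ≡ 1 (mod 61).

36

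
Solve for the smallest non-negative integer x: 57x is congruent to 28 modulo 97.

9

57⁻¹ ≡ 80 (mod 97) because 57·80 = 4560 = 47·97 + 1.
Multiplying both sides by 80: x ≡ 80·28 = 2240 ≡ 9 (mod 97).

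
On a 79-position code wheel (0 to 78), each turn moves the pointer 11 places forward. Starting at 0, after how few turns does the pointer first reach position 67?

The inverse of 11 mod 79 is 36 (since 11·36 = 396 ≡ 1).
So x ≡ 36·67 = 2412 ≡ 42 (mod 79).

42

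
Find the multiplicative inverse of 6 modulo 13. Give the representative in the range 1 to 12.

6·11 = 66 = 5·13 + 1, so 6⁻¹ ≡ 11 (mod 13).

11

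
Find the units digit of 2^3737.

2

The units digit of 2^n cycles with period 4: 2, 4, 8, 6, …
3737 leaves remainder 1 on division by 4, so 2^3737 ends in 2.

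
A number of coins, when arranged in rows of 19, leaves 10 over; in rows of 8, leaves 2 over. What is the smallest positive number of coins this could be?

10

Since 8·12 ≡ 1 (mod 19), take x = 2 + 8·((10−2)·12 mod 19) = 2 + 8·1 = 10.
Check: 10 mod 19 = 10, 10 mod 8 = 2.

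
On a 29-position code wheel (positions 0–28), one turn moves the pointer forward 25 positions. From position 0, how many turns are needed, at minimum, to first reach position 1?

7

29 = 1·25 + 4
25 = 6·4 + 1
4 = 4·1 + 0
Back-substituting gives 25·7 ≡ 1 (mod 29).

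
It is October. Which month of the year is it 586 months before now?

586 mod 12 = 10 (since 48·12 = 576).
October − 10 months → December.

December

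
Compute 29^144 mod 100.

By repeated squaring mod 100: 29^1≡29, 29^2≡41, 29^4≡81, 29^8≡61, 29^16≡21, 29^32≡41, 29^64≡81, 29^128≡61.
144 = 16 + 128, so 29^144 ≡ 21·61 ≡ 81 (mod 100).

81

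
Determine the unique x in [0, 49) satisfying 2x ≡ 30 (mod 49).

15

2⁻¹ ≡ 25 (mod 49) because 2·25 = 50 = 1·49 + 1.
Multiplying both sides by 25: x ≡ 25·30 = 750 ≡ 15 (mod 49).
Check: 2·15 = 30 = 0·49 + 30.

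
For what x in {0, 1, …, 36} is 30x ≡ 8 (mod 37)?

The inverse of 30 mod 37 is 21 (since 30·21 = 630 ≡ 1).
So x ≡ 21·8 = 168 ≡ 20 (mod 37).
Check: 30·20 = 600 = 16·37 + 8.

20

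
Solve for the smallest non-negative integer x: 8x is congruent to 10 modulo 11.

8⁻¹ ≡ 7 (mod 11) because 8·7 = 56 = 5·11 + 1.
So x ≡ 7·10 = 70 ≡ 4 (mod 11).

4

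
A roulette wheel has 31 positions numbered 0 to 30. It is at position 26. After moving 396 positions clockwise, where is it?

19

Dividing 396 by 31 gives quotient 12 and remainder 24.
(26 + 24) mod 31 = 19.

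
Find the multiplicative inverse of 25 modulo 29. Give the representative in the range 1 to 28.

7

25·7 = 175 = 6·29 + 1, so 25⁻¹ ≡ 7 (mod 29).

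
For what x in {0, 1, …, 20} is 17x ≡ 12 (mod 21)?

18

The inverse of 17 mod 21 is 5 (since 17·5 = 85 ≡ 1).
So x ≡ 5·12 = 60 ≡ 18 (mod 21).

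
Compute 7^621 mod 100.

Successive squares of 7 mod 100: 7^1≡7, 7^2≡49, 7^4≡1, 7^8≡1, 7^16≡1, 7^32≡1, 7^64≡1, 7^128≡1, 7^256≡1, 7^512≡1.
621 = 1 + 4 + 8 + 32 + 64 + 512, so 7^621 ≡ 7·1·1·1·1·1 ≡ 7 (mod 100).

7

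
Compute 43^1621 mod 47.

23

Successive squares of 43 mod 47: 43^1≡43, 43^2≡16, 43^4≡21, 43^8≡18, 43^16≡42, 43^32≡25, 43^64≡14, 43^128≡8, 43^256≡17, 43^512≡7, 43^1024≡2.
1621 = 1 + 4 + 16 + 64 + 512 + 1024, so 43^1621 ≡ 43·21·42·14·7·2 ≡ 23 (mod 47).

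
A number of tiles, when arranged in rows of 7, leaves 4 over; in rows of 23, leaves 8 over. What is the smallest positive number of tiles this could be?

x ≡ 4 (mod 7) gives x ∈ {4, 11, 18, 25, 32, 39, 46, 53, …}.
The first of these with x mod 23 = 8 is 123.

123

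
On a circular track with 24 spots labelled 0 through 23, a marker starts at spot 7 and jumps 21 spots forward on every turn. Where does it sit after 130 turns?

130·21 = 2730.
2730 mod 24 = 18 (since 113·24 = 2712).
(7 + 18) mod 24 = 1.

1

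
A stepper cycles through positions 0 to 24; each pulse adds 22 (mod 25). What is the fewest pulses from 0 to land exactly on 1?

8

25 = 1·22 + 3
22 = 7·3 + 1
3 = 3·1 + 0
Back-substituting gives 22·8 ≡ 1 (mod 25).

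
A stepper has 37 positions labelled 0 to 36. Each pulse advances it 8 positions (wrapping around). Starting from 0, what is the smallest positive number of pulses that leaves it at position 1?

8·14 = 112 = 3·37 + 1, so 8⁻¹ ≡ 14 (mod 37).

14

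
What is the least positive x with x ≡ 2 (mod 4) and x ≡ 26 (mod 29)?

x ≡ 2 (mod 4) gives x ∈ {2, 6, 10, 14, 18, 22, 26}.
The first of these with x mod 29 = 26 is 26.

26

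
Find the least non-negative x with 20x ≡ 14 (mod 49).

The inverse of 20 mod 49 is 27 (since 20·27 = 540 ≡ 1).
So x ≡ 27·14 = 378 ≡ 35 (mod 49).

35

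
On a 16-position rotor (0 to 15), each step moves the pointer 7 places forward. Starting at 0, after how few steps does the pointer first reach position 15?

The inverse of 7 mod 16 is 7 (since 7·7 = 49 ≡ 1).
So x ≡ 7·15 = 105 ≡ 9 (mod 16).
Check: 7·9 = 63 = 3·16 + 15.

9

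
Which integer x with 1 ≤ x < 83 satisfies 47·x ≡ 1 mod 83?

83 = 1·47 + 36
47 = 1·36 + 11
36 = 3·11 + 3
11 = 3·3 + 2
3 = 1·2 + 1
2 = 2·1 + 0
Back-substituting gives 47·53 ≡ 1 (mod 83).

53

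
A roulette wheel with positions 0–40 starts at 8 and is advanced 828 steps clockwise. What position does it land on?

16

828 mod 41 = 8 (since 20·41 = 820).
(8 + 8) mod 41 = 16.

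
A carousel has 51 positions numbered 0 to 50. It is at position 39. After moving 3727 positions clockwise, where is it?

3727 = 73·51 + 4, so 3727 mod 51 = 4.
(39 + 4) mod 51 = 43.

43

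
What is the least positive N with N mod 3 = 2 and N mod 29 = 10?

Since 29·2 ≡ 1 (mod 3), take x = 10 + 29·((2−10)·2 mod 3) = 10 + 29·2 = 68.
Check: 68 mod 3 = 2, 68 mod 29 = 10.

68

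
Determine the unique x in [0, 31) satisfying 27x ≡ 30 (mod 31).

27⁻¹ ≡ 23 (mod 31) because 27·23 = 621 = 20·31 + 1.
So x ≡ 23·30 = 690 ≡ 8 (mod 31).
Check: 27·8 = 216 = 6·31 + 30.

8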